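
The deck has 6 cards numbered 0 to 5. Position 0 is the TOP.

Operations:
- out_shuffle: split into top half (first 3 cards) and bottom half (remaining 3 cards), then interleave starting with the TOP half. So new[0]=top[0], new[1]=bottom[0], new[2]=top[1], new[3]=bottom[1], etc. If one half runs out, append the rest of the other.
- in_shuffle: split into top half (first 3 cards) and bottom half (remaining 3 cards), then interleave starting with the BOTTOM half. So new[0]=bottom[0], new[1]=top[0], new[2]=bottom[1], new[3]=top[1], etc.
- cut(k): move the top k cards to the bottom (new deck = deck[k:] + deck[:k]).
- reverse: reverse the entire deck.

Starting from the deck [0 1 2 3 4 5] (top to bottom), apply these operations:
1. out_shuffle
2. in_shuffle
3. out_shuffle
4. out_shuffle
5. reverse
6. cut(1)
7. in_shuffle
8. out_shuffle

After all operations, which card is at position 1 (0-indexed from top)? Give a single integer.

Answer: 2

Derivation:
After op 1 (out_shuffle): [0 3 1 4 2 5]
After op 2 (in_shuffle): [4 0 2 3 5 1]
After op 3 (out_shuffle): [4 3 0 5 2 1]
After op 4 (out_shuffle): [4 5 3 2 0 1]
After op 5 (reverse): [1 0 2 3 5 4]
After op 6 (cut(1)): [0 2 3 5 4 1]
After op 7 (in_shuffle): [5 0 4 2 1 3]
After op 8 (out_shuffle): [5 2 0 1 4 3]
Position 1: card 2.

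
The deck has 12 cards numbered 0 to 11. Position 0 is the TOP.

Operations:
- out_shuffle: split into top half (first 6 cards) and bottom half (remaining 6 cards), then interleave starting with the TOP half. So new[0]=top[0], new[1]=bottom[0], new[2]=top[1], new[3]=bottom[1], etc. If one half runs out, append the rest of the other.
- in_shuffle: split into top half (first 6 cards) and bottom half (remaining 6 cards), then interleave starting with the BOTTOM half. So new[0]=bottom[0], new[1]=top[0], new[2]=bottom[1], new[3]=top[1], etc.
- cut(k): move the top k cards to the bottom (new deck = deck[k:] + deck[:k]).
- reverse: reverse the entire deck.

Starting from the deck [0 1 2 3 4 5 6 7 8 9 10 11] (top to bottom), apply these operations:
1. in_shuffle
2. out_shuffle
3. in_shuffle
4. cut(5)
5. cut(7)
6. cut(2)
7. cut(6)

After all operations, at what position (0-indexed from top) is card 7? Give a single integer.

Answer: 1

Derivation:
After op 1 (in_shuffle): [6 0 7 1 8 2 9 3 10 4 11 5]
After op 2 (out_shuffle): [6 9 0 3 7 10 1 4 8 11 2 5]
After op 3 (in_shuffle): [1 6 4 9 8 0 11 3 2 7 5 10]
After op 4 (cut(5)): [0 11 3 2 7 5 10 1 6 4 9 8]
After op 5 (cut(7)): [1 6 4 9 8 0 11 3 2 7 5 10]
After op 6 (cut(2)): [4 9 8 0 11 3 2 7 5 10 1 6]
After op 7 (cut(6)): [2 7 5 10 1 6 4 9 8 0 11 3]
Card 7 is at position 1.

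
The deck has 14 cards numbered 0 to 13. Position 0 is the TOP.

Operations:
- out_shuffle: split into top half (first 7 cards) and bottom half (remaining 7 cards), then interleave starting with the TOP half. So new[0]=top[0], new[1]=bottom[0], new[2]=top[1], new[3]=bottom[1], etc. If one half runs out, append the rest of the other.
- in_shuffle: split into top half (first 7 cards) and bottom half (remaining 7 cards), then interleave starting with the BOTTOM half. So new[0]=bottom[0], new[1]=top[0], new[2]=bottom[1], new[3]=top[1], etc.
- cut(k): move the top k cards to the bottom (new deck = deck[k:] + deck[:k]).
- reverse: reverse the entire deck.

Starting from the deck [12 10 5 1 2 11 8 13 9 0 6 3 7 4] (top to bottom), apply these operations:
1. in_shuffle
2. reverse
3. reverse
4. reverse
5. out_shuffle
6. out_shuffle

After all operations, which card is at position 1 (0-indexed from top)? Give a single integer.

After op 1 (in_shuffle): [13 12 9 10 0 5 6 1 3 2 7 11 4 8]
After op 2 (reverse): [8 4 11 7 2 3 1 6 5 0 10 9 12 13]
After op 3 (reverse): [13 12 9 10 0 5 6 1 3 2 7 11 4 8]
After op 4 (reverse): [8 4 11 7 2 3 1 6 5 0 10 9 12 13]
After op 5 (out_shuffle): [8 6 4 5 11 0 7 10 2 9 3 12 1 13]
After op 6 (out_shuffle): [8 10 6 2 4 9 5 3 11 12 0 1 7 13]
Position 1: card 10.

Answer: 10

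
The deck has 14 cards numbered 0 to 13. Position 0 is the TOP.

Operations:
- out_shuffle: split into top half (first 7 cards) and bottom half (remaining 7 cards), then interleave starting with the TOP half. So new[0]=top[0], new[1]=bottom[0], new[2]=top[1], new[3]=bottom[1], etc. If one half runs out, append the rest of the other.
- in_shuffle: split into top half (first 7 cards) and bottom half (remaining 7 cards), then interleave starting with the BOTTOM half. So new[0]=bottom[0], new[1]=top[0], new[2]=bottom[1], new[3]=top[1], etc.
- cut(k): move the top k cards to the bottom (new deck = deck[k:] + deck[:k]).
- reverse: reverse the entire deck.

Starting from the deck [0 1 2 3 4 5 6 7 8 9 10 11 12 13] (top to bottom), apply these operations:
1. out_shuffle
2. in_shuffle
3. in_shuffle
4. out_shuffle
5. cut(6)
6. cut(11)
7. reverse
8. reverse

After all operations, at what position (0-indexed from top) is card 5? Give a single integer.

Answer: 10

Derivation:
After op 1 (out_shuffle): [0 7 1 8 2 9 3 10 4 11 5 12 6 13]
After op 2 (in_shuffle): [10 0 4 7 11 1 5 8 12 2 6 9 13 3]
After op 3 (in_shuffle): [8 10 12 0 2 4 6 7 9 11 13 1 3 5]
After op 4 (out_shuffle): [8 7 10 9 12 11 0 13 2 1 4 3 6 5]
After op 5 (cut(6)): [0 13 2 1 4 3 6 5 8 7 10 9 12 11]
After op 6 (cut(11)): [9 12 11 0 13 2 1 4 3 6 5 8 7 10]
After op 7 (reverse): [10 7 8 5 6 3 4 1 2 13 0 11 12 9]
After op 8 (reverse): [9 12 11 0 13 2 1 4 3 6 5 8 7 10]
Card 5 is at position 10.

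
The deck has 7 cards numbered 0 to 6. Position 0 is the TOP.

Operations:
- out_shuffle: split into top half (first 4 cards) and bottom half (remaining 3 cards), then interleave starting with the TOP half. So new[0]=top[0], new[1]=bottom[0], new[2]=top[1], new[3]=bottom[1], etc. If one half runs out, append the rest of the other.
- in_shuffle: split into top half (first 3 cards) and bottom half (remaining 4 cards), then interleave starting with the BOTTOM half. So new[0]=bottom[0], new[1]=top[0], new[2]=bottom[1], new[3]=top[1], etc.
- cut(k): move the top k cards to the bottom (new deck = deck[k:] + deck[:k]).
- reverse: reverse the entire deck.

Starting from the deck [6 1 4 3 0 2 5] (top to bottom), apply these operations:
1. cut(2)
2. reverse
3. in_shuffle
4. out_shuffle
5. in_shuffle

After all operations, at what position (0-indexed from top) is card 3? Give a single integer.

Answer: 3

Derivation:
After op 1 (cut(2)): [4 3 0 2 5 6 1]
After op 2 (reverse): [1 6 5 2 0 3 4]
After op 3 (in_shuffle): [2 1 0 6 3 5 4]
After op 4 (out_shuffle): [2 3 1 5 0 4 6]
After op 5 (in_shuffle): [5 2 0 3 4 1 6]
Card 3 is at position 3.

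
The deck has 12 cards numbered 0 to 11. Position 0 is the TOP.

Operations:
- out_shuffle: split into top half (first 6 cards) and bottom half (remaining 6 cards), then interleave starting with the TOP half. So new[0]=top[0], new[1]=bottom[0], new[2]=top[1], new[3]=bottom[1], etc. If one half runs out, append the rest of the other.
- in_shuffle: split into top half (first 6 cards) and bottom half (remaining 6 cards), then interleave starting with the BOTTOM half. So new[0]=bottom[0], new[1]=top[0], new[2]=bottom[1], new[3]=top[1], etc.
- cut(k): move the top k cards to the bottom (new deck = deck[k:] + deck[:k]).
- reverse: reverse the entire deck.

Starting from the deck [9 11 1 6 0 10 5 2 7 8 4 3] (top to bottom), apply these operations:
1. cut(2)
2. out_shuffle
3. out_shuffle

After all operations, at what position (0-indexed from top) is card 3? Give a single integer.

After op 1 (cut(2)): [1 6 0 10 5 2 7 8 4 3 9 11]
After op 2 (out_shuffle): [1 7 6 8 0 4 10 3 5 9 2 11]
After op 3 (out_shuffle): [1 10 7 3 6 5 8 9 0 2 4 11]
Card 3 is at position 3.

Answer: 3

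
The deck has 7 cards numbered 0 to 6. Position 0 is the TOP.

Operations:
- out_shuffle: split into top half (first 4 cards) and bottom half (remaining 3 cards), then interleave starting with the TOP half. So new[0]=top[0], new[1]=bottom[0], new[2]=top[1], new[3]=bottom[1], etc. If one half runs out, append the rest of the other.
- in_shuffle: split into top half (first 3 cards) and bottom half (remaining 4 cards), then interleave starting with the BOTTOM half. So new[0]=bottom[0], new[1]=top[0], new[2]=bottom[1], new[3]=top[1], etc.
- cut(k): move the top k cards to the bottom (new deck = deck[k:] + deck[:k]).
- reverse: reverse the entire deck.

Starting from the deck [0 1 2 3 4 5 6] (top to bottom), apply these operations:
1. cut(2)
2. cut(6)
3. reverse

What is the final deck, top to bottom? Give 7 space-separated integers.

Answer: 0 6 5 4 3 2 1

Derivation:
After op 1 (cut(2)): [2 3 4 5 6 0 1]
After op 2 (cut(6)): [1 2 3 4 5 6 0]
After op 3 (reverse): [0 6 5 4 3 2 1]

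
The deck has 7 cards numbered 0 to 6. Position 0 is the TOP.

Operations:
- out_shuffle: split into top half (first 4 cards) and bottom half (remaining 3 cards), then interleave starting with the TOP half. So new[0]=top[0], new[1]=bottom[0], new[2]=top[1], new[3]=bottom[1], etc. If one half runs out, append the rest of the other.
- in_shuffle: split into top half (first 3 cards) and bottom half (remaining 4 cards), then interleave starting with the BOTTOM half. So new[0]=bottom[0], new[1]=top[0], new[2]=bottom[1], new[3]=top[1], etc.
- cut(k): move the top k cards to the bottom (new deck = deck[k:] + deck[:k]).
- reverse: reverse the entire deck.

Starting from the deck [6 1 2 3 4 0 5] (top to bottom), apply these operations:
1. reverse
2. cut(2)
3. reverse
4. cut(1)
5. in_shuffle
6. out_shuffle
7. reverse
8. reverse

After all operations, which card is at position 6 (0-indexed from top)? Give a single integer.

Answer: 6

Derivation:
After op 1 (reverse): [5 0 4 3 2 1 6]
After op 2 (cut(2)): [4 3 2 1 6 5 0]
After op 3 (reverse): [0 5 6 1 2 3 4]
After op 4 (cut(1)): [5 6 1 2 3 4 0]
After op 5 (in_shuffle): [2 5 3 6 4 1 0]
After op 6 (out_shuffle): [2 4 5 1 3 0 6]
After op 7 (reverse): [6 0 3 1 5 4 2]
After op 8 (reverse): [2 4 5 1 3 0 6]
Position 6: card 6.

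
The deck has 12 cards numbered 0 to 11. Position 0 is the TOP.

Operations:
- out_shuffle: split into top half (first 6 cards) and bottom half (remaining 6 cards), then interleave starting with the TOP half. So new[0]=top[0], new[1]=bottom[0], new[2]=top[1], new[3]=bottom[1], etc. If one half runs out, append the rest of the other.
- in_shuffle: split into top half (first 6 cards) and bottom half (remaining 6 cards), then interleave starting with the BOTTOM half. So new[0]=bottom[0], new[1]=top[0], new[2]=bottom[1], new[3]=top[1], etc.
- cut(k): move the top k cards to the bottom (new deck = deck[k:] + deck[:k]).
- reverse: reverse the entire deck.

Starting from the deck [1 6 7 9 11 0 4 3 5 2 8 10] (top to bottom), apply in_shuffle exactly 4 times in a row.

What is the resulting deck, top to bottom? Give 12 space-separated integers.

After op 1 (in_shuffle): [4 1 3 6 5 7 2 9 8 11 10 0]
After op 2 (in_shuffle): [2 4 9 1 8 3 11 6 10 5 0 7]
After op 3 (in_shuffle): [11 2 6 4 10 9 5 1 0 8 7 3]
After op 4 (in_shuffle): [5 11 1 2 0 6 8 4 7 10 3 9]

Answer: 5 11 1 2 0 6 8 4 7 10 3 9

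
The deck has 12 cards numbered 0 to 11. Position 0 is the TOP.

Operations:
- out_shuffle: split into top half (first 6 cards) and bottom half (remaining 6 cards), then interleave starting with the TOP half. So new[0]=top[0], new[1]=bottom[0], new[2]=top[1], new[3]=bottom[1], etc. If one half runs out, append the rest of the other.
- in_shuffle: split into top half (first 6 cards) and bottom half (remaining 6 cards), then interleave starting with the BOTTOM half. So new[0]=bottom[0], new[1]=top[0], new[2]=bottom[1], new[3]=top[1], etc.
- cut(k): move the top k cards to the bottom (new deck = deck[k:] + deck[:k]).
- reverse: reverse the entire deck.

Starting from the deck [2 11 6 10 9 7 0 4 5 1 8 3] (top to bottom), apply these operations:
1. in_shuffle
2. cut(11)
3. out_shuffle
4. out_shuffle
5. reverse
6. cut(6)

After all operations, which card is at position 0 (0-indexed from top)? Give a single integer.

Answer: 11

Derivation:
After op 1 (in_shuffle): [0 2 4 11 5 6 1 10 8 9 3 7]
After op 2 (cut(11)): [7 0 2 4 11 5 6 1 10 8 9 3]
After op 3 (out_shuffle): [7 6 0 1 2 10 4 8 11 9 5 3]
After op 4 (out_shuffle): [7 4 6 8 0 11 1 9 2 5 10 3]
After op 5 (reverse): [3 10 5 2 9 1 11 0 8 6 4 7]
After op 6 (cut(6)): [11 0 8 6 4 7 3 10 5 2 9 1]
Position 0: card 11.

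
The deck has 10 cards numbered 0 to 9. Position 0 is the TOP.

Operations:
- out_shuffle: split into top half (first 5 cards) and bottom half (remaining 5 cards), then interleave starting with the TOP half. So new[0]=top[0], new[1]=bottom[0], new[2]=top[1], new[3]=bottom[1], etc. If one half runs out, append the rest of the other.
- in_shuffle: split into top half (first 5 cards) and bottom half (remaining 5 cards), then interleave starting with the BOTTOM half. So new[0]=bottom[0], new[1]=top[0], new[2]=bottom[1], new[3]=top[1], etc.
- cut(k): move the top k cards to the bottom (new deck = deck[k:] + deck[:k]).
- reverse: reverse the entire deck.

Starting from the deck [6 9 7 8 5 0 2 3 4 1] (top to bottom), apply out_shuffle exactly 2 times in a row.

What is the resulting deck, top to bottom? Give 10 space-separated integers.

Answer: 6 3 0 8 9 4 2 5 7 1

Derivation:
After op 1 (out_shuffle): [6 0 9 2 7 3 8 4 5 1]
After op 2 (out_shuffle): [6 3 0 8 9 4 2 5 7 1]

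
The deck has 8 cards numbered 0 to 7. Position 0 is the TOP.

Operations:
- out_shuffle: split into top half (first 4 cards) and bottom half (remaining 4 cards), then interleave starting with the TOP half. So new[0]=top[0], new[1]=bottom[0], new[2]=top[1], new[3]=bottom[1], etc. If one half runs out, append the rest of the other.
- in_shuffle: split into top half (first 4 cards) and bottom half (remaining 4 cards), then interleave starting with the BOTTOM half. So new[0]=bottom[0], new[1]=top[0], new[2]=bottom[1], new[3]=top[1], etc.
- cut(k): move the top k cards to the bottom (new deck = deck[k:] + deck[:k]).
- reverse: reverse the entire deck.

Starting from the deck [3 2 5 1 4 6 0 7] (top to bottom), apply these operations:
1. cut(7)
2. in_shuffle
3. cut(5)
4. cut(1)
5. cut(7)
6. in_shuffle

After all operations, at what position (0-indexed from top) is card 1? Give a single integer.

Answer: 7

Derivation:
After op 1 (cut(7)): [7 3 2 5 1 4 6 0]
After op 2 (in_shuffle): [1 7 4 3 6 2 0 5]
After op 3 (cut(5)): [2 0 5 1 7 4 3 6]
After op 4 (cut(1)): [0 5 1 7 4 3 6 2]
After op 5 (cut(7)): [2 0 5 1 7 4 3 6]
After op 6 (in_shuffle): [7 2 4 0 3 5 6 1]
Card 1 is at position 7.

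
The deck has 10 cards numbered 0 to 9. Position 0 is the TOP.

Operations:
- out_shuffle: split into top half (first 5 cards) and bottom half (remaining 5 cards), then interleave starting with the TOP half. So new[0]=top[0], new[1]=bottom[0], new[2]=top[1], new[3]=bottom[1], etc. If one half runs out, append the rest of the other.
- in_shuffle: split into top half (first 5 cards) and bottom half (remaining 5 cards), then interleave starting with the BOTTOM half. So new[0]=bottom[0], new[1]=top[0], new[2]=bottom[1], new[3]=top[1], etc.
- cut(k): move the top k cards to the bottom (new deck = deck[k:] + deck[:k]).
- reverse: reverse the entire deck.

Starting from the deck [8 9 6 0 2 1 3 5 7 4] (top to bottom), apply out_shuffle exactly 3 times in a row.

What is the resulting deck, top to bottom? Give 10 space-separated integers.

After op 1 (out_shuffle): [8 1 9 3 6 5 0 7 2 4]
After op 2 (out_shuffle): [8 5 1 0 9 7 3 2 6 4]
After op 3 (out_shuffle): [8 7 5 3 1 2 0 6 9 4]

Answer: 8 7 5 3 1 2 0 6 9 4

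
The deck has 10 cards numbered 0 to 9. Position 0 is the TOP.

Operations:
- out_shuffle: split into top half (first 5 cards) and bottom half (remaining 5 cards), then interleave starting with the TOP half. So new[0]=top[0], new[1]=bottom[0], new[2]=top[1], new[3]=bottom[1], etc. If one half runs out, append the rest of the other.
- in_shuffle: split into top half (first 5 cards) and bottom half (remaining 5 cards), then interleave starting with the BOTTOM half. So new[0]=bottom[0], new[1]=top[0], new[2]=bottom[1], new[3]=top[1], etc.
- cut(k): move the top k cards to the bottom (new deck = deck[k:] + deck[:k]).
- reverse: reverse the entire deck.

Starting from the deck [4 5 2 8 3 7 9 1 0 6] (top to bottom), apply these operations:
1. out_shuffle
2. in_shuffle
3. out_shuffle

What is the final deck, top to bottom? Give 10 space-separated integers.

Answer: 1 5 4 3 8 9 7 6 0 2

Derivation:
After op 1 (out_shuffle): [4 7 5 9 2 1 8 0 3 6]
After op 2 (in_shuffle): [1 4 8 7 0 5 3 9 6 2]
After op 3 (out_shuffle): [1 5 4 3 8 9 7 6 0 2]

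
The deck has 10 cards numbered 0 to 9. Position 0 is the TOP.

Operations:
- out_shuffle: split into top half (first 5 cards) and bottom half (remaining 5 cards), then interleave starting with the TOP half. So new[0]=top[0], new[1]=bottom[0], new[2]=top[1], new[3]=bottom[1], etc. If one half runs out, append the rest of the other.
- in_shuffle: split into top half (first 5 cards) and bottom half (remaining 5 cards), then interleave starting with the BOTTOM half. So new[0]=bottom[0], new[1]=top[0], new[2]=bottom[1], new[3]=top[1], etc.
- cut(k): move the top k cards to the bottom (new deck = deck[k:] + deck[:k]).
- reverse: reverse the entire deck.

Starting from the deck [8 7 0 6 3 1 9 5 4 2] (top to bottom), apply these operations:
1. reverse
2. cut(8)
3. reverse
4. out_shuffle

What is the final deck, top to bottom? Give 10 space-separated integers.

After op 1 (reverse): [2 4 5 9 1 3 6 0 7 8]
After op 2 (cut(8)): [7 8 2 4 5 9 1 3 6 0]
After op 3 (reverse): [0 6 3 1 9 5 4 2 8 7]
After op 4 (out_shuffle): [0 5 6 4 3 2 1 8 9 7]

Answer: 0 5 6 4 3 2 1 8 9 7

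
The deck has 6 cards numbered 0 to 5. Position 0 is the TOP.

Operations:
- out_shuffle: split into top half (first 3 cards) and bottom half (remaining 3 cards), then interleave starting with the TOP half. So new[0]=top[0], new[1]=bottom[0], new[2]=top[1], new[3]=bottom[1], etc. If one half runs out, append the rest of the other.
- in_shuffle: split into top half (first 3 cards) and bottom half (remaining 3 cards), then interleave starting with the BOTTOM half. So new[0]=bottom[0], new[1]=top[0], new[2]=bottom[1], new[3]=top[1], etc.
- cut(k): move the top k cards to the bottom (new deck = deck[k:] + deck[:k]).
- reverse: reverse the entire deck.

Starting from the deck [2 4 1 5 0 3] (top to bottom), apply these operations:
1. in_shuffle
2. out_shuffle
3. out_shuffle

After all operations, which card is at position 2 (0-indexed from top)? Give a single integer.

After op 1 (in_shuffle): [5 2 0 4 3 1]
After op 2 (out_shuffle): [5 4 2 3 0 1]
After op 3 (out_shuffle): [5 3 4 0 2 1]
Position 2: card 4.

Answer: 4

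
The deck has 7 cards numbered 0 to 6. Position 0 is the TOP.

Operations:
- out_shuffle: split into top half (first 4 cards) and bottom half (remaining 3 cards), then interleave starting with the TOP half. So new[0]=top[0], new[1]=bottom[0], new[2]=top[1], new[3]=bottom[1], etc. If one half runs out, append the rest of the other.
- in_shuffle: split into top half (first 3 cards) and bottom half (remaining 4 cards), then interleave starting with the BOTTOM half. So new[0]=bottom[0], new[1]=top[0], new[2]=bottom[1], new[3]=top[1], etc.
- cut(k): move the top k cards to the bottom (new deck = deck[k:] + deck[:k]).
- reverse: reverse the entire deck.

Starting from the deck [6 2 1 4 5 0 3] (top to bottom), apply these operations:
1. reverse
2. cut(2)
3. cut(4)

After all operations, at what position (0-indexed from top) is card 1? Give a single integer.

Answer: 5

Derivation:
After op 1 (reverse): [3 0 5 4 1 2 6]
After op 2 (cut(2)): [5 4 1 2 6 3 0]
After op 3 (cut(4)): [6 3 0 5 4 1 2]
Card 1 is at position 5.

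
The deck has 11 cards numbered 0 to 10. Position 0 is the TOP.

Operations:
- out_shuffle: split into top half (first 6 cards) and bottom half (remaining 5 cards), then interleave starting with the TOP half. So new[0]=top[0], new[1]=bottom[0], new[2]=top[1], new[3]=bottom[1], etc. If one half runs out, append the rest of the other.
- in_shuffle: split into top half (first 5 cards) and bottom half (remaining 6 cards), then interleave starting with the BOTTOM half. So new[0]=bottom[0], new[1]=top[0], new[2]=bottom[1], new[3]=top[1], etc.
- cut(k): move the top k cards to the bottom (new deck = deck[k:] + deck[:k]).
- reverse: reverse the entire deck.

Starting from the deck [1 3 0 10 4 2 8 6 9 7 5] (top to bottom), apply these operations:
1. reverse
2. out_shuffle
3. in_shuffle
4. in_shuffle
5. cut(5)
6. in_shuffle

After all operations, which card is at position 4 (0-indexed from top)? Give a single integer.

Answer: 0

Derivation:
After op 1 (reverse): [5 7 9 6 8 2 4 10 0 3 1]
After op 2 (out_shuffle): [5 4 7 10 9 0 6 3 8 1 2]
After op 3 (in_shuffle): [0 5 6 4 3 7 8 10 1 9 2]
After op 4 (in_shuffle): [7 0 8 5 10 6 1 4 9 3 2]
After op 5 (cut(5)): [6 1 4 9 3 2 7 0 8 5 10]
After op 6 (in_shuffle): [2 6 7 1 0 4 8 9 5 3 10]
Position 4: card 0.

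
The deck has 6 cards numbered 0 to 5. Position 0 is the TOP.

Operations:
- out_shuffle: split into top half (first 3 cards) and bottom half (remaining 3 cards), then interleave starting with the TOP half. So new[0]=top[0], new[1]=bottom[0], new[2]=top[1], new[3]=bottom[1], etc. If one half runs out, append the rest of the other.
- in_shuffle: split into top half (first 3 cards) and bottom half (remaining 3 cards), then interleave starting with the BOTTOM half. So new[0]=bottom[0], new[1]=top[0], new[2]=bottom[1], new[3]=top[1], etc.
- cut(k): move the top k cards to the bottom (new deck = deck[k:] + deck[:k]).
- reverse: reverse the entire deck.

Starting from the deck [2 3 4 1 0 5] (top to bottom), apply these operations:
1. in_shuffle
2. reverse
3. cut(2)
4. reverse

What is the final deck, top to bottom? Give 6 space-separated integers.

After op 1 (in_shuffle): [1 2 0 3 5 4]
After op 2 (reverse): [4 5 3 0 2 1]
After op 3 (cut(2)): [3 0 2 1 4 5]
After op 4 (reverse): [5 4 1 2 0 3]

Answer: 5 4 1 2 0 3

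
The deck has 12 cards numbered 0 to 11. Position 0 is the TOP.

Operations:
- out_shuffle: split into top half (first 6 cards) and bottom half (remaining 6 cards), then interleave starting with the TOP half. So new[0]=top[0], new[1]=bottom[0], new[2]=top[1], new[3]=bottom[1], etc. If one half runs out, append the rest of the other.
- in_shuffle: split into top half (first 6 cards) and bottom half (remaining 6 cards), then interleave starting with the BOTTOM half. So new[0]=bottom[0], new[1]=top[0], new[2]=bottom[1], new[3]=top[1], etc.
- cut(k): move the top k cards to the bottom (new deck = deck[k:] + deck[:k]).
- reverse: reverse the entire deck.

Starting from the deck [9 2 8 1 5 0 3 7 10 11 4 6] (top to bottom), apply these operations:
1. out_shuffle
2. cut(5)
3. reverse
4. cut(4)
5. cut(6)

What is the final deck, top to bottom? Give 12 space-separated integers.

Answer: 1 10 8 7 2 3 9 6 0 4 5 11

Derivation:
After op 1 (out_shuffle): [9 3 2 7 8 10 1 11 5 4 0 6]
After op 2 (cut(5)): [10 1 11 5 4 0 6 9 3 2 7 8]
After op 3 (reverse): [8 7 2 3 9 6 0 4 5 11 1 10]
After op 4 (cut(4)): [9 6 0 4 5 11 1 10 8 7 2 3]
After op 5 (cut(6)): [1 10 8 7 2 3 9 6 0 4 5 11]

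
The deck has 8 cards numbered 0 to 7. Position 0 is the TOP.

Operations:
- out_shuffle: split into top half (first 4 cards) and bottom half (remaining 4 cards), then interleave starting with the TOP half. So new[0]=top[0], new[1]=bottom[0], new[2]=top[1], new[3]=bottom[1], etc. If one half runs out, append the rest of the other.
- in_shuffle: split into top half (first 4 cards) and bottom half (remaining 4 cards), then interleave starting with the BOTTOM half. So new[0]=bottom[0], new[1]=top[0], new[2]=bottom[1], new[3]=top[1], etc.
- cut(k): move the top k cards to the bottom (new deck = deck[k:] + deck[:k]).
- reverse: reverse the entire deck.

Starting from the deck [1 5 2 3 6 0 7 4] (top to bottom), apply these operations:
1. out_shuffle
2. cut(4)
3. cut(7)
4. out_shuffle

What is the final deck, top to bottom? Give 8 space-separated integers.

Answer: 0 4 2 1 7 6 3 5

Derivation:
After op 1 (out_shuffle): [1 6 5 0 2 7 3 4]
After op 2 (cut(4)): [2 7 3 4 1 6 5 0]
After op 3 (cut(7)): [0 2 7 3 4 1 6 5]
After op 4 (out_shuffle): [0 4 2 1 7 6 3 5]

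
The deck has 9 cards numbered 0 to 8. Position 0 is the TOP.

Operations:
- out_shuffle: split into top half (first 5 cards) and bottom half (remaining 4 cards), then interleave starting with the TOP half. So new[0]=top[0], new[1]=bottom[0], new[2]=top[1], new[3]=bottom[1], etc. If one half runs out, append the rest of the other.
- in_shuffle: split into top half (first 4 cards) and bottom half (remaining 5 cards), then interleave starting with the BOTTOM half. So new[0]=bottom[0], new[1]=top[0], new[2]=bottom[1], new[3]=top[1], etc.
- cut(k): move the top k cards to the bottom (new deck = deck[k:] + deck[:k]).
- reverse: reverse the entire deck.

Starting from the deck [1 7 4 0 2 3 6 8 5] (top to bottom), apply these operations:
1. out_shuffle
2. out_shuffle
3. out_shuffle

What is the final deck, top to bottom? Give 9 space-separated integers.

Answer: 1 5 8 6 3 2 0 4 7

Derivation:
After op 1 (out_shuffle): [1 3 7 6 4 8 0 5 2]
After op 2 (out_shuffle): [1 8 3 0 7 5 6 2 4]
After op 3 (out_shuffle): [1 5 8 6 3 2 0 4 7]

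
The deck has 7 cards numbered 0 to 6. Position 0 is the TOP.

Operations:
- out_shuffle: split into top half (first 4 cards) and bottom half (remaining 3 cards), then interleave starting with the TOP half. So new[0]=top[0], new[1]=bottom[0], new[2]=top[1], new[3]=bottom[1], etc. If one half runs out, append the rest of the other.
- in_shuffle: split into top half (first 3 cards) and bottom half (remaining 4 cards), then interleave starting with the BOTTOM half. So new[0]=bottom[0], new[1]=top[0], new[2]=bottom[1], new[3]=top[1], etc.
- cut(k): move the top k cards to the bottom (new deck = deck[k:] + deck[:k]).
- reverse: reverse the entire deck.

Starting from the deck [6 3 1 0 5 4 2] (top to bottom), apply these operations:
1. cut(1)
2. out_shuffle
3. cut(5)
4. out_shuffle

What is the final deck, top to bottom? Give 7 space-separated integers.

After op 1 (cut(1)): [3 1 0 5 4 2 6]
After op 2 (out_shuffle): [3 4 1 2 0 6 5]
After op 3 (cut(5)): [6 5 3 4 1 2 0]
After op 4 (out_shuffle): [6 1 5 2 3 0 4]

Answer: 6 1 5 2 3 0 4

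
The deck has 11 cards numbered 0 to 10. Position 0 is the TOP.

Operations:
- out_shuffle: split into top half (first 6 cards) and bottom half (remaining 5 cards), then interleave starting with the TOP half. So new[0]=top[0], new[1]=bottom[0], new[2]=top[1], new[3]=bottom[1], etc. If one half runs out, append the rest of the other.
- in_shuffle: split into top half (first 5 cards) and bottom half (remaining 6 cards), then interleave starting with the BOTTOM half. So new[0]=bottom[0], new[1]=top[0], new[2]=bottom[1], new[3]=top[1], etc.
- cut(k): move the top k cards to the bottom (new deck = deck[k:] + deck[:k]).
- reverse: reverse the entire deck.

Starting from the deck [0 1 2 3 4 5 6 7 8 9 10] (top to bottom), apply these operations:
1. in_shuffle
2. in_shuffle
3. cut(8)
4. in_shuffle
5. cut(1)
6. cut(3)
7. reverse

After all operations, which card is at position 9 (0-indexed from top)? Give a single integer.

After op 1 (in_shuffle): [5 0 6 1 7 2 8 3 9 4 10]
After op 2 (in_shuffle): [2 5 8 0 3 6 9 1 4 7 10]
After op 3 (cut(8)): [4 7 10 2 5 8 0 3 6 9 1]
After op 4 (in_shuffle): [8 4 0 7 3 10 6 2 9 5 1]
After op 5 (cut(1)): [4 0 7 3 10 6 2 9 5 1 8]
After op 6 (cut(3)): [3 10 6 2 9 5 1 8 4 0 7]
After op 7 (reverse): [7 0 4 8 1 5 9 2 6 10 3]
Position 9: card 10.

Answer: 10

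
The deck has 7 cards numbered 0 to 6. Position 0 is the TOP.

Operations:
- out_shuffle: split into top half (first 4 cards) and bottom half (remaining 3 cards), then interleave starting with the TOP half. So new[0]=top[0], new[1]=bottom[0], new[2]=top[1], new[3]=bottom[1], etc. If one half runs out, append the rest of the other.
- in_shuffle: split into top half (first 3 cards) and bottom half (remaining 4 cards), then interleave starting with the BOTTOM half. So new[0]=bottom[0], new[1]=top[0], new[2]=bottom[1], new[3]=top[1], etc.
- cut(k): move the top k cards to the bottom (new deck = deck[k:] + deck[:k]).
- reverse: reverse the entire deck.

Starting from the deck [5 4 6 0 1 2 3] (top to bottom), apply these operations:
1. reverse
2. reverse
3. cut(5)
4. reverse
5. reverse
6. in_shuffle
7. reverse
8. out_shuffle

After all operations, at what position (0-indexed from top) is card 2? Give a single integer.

After op 1 (reverse): [3 2 1 0 6 4 5]
After op 2 (reverse): [5 4 6 0 1 2 3]
After op 3 (cut(5)): [2 3 5 4 6 0 1]
After op 4 (reverse): [1 0 6 4 5 3 2]
After op 5 (reverse): [2 3 5 4 6 0 1]
After op 6 (in_shuffle): [4 2 6 3 0 5 1]
After op 7 (reverse): [1 5 0 3 6 2 4]
After op 8 (out_shuffle): [1 6 5 2 0 4 3]
Card 2 is at position 3.

Answer: 3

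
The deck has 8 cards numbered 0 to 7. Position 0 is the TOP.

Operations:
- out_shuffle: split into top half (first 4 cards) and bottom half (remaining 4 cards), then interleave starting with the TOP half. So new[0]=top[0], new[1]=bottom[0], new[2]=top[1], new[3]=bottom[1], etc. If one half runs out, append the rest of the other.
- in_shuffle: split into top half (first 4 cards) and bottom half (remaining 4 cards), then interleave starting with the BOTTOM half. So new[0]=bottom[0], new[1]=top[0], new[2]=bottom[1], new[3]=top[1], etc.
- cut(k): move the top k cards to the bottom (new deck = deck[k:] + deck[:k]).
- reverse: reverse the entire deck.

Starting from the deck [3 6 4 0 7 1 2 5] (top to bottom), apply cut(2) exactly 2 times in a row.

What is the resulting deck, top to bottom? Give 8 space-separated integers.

After op 1 (cut(2)): [4 0 7 1 2 5 3 6]
After op 2 (cut(2)): [7 1 2 5 3 6 4 0]

Answer: 7 1 2 5 3 6 4 0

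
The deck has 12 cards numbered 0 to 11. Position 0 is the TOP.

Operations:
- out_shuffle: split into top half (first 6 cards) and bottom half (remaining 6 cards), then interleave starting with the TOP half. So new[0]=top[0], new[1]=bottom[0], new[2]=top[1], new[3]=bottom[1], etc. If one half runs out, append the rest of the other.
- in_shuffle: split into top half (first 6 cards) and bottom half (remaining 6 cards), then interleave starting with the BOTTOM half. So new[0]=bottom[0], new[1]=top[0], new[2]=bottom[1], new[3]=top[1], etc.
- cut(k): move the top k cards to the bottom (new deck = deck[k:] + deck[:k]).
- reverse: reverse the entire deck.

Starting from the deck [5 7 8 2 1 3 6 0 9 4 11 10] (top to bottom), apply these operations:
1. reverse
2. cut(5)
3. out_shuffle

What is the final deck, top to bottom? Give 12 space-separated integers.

After op 1 (reverse): [10 11 4 9 0 6 3 1 2 8 7 5]
After op 2 (cut(5)): [6 3 1 2 8 7 5 10 11 4 9 0]
After op 3 (out_shuffle): [6 5 3 10 1 11 2 4 8 9 7 0]

Answer: 6 5 3 10 1 11 2 4 8 9 7 0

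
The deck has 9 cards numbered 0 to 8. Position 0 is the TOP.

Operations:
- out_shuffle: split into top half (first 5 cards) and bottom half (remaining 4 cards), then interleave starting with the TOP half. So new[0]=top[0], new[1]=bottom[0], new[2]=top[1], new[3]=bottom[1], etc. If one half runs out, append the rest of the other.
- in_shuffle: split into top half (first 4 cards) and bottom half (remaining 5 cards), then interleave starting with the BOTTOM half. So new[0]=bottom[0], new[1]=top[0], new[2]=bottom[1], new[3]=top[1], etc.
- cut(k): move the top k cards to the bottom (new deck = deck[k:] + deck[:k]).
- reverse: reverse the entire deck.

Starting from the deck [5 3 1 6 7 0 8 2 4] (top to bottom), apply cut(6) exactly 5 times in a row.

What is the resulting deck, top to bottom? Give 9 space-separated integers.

After op 1 (cut(6)): [8 2 4 5 3 1 6 7 0]
After op 2 (cut(6)): [6 7 0 8 2 4 5 3 1]
After op 3 (cut(6)): [5 3 1 6 7 0 8 2 4]
After op 4 (cut(6)): [8 2 4 5 3 1 6 7 0]
After op 5 (cut(6)): [6 7 0 8 2 4 5 3 1]

Answer: 6 7 0 8 2 4 5 3 1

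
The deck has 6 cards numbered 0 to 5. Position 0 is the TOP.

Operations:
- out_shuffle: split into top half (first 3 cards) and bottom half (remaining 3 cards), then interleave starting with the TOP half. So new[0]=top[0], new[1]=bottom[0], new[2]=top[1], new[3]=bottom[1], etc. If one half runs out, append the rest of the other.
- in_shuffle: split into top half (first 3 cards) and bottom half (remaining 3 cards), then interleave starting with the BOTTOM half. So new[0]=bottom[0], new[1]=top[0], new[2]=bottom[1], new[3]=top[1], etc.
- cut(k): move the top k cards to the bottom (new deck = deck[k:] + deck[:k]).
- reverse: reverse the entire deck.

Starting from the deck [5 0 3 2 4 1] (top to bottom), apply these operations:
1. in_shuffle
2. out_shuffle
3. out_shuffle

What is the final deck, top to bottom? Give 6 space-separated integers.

After op 1 (in_shuffle): [2 5 4 0 1 3]
After op 2 (out_shuffle): [2 0 5 1 4 3]
After op 3 (out_shuffle): [2 1 0 4 5 3]

Answer: 2 1 0 4 5 3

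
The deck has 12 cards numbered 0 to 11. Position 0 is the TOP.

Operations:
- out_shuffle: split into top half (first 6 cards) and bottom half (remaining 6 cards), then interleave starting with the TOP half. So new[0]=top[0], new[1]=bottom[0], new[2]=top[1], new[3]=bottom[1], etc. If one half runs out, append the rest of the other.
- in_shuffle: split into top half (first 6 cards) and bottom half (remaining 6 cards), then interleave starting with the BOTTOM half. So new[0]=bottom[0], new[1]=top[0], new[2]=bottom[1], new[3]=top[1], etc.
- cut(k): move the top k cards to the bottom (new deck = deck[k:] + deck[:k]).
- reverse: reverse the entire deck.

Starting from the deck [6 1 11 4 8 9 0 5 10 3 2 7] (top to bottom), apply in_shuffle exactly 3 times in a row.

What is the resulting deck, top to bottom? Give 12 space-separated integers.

Answer: 8 3 1 0 7 4 10 6 9 2 11 5

Derivation:
After op 1 (in_shuffle): [0 6 5 1 10 11 3 4 2 8 7 9]
After op 2 (in_shuffle): [3 0 4 6 2 5 8 1 7 10 9 11]
After op 3 (in_shuffle): [8 3 1 0 7 4 10 6 9 2 11 5]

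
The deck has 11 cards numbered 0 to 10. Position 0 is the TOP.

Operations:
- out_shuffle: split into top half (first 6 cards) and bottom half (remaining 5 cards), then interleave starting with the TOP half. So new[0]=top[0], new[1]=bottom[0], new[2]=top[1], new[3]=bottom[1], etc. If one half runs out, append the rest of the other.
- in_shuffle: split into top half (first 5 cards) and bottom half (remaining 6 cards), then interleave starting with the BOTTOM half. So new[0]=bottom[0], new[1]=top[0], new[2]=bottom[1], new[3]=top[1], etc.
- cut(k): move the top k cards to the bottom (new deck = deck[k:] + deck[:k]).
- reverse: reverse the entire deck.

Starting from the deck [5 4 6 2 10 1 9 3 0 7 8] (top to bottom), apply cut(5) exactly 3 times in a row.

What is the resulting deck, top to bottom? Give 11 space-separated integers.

After op 1 (cut(5)): [1 9 3 0 7 8 5 4 6 2 10]
After op 2 (cut(5)): [8 5 4 6 2 10 1 9 3 0 7]
After op 3 (cut(5)): [10 1 9 3 0 7 8 5 4 6 2]

Answer: 10 1 9 3 0 7 8 5 4 6 2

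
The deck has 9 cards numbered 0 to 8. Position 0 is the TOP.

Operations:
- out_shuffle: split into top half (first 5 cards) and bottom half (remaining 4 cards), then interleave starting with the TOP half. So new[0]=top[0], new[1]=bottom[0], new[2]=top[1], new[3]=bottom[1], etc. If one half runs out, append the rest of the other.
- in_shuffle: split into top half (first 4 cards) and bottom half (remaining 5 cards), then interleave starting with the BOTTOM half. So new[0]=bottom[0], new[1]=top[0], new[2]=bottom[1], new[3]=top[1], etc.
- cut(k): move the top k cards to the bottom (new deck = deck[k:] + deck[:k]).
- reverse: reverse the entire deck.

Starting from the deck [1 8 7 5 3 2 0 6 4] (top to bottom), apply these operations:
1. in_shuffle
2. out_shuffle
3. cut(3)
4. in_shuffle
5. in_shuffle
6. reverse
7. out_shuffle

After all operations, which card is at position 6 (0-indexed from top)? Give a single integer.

After op 1 (in_shuffle): [3 1 2 8 0 7 6 5 4]
After op 2 (out_shuffle): [3 7 1 6 2 5 8 4 0]
After op 3 (cut(3)): [6 2 5 8 4 0 3 7 1]
After op 4 (in_shuffle): [4 6 0 2 3 5 7 8 1]
After op 5 (in_shuffle): [3 4 5 6 7 0 8 2 1]
After op 6 (reverse): [1 2 8 0 7 6 5 4 3]
After op 7 (out_shuffle): [1 6 2 5 8 4 0 3 7]
Position 6: card 0.

Answer: 0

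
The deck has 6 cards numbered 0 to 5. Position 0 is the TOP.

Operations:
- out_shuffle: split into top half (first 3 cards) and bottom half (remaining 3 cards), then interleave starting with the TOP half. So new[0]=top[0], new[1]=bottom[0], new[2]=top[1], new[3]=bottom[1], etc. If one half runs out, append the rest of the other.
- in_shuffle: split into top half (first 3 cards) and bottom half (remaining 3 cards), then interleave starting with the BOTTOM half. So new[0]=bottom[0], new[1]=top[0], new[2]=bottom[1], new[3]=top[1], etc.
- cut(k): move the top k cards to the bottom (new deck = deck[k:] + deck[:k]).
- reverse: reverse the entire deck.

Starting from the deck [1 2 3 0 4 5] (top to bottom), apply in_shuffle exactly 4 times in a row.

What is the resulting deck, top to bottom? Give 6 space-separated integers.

Answer: 0 1 4 2 5 3

Derivation:
After op 1 (in_shuffle): [0 1 4 2 5 3]
After op 2 (in_shuffle): [2 0 5 1 3 4]
After op 3 (in_shuffle): [1 2 3 0 4 5]
After op 4 (in_shuffle): [0 1 4 2 5 3]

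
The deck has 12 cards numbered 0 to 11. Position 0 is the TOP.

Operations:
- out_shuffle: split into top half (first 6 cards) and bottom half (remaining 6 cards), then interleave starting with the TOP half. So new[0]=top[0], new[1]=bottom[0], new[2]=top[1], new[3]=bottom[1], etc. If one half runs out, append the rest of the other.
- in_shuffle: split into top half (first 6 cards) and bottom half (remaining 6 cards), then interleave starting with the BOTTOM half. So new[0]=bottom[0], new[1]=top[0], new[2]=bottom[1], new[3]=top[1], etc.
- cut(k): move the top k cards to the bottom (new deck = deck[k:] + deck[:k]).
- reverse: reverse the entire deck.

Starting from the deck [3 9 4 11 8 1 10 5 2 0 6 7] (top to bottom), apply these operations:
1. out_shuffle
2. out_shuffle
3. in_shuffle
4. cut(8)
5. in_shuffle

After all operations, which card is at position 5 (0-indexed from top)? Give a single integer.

Answer: 7

Derivation:
After op 1 (out_shuffle): [3 10 9 5 4 2 11 0 8 6 1 7]
After op 2 (out_shuffle): [3 11 10 0 9 8 5 6 4 1 2 7]
After op 3 (in_shuffle): [5 3 6 11 4 10 1 0 2 9 7 8]
After op 4 (cut(8)): [2 9 7 8 5 3 6 11 4 10 1 0]
After op 5 (in_shuffle): [6 2 11 9 4 7 10 8 1 5 0 3]
Position 5: card 7.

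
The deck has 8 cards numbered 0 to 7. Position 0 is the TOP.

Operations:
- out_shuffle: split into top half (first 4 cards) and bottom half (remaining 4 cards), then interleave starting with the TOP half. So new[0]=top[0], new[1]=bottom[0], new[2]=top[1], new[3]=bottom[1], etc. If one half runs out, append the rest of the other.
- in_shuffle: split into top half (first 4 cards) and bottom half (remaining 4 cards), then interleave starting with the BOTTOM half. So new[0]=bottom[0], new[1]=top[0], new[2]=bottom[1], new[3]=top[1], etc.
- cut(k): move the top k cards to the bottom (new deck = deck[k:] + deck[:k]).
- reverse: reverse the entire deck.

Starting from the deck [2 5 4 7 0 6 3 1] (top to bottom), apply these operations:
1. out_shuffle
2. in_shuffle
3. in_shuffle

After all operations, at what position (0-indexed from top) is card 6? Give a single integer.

After op 1 (out_shuffle): [2 0 5 6 4 3 7 1]
After op 2 (in_shuffle): [4 2 3 0 7 5 1 6]
After op 3 (in_shuffle): [7 4 5 2 1 3 6 0]
Card 6 is at position 6.

Answer: 6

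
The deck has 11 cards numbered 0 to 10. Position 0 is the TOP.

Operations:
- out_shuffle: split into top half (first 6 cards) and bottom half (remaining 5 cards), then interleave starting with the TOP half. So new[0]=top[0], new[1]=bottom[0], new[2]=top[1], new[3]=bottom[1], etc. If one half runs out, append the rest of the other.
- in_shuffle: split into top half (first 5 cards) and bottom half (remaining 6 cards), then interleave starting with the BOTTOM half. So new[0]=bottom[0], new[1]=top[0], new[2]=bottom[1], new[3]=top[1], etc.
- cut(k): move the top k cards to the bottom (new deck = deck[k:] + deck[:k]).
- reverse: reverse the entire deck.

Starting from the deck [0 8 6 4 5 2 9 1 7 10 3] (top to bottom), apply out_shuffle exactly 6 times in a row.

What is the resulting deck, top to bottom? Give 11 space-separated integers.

Answer: 0 2 3 5 10 4 7 6 1 8 9

Derivation:
After op 1 (out_shuffle): [0 9 8 1 6 7 4 10 5 3 2]
After op 2 (out_shuffle): [0 4 9 10 8 5 1 3 6 2 7]
After op 3 (out_shuffle): [0 1 4 3 9 6 10 2 8 7 5]
After op 4 (out_shuffle): [0 10 1 2 4 8 3 7 9 5 6]
After op 5 (out_shuffle): [0 3 10 7 1 9 2 5 4 6 8]
After op 6 (out_shuffle): [0 2 3 5 10 4 7 6 1 8 9]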